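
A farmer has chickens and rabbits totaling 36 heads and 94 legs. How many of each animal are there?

Let c = chickens, r = rabbits.
Heads: c + r = 36
Legs: 2c + 4r = 94
From the first equation, c = 36 - r. Substitute:
2(36 - r) + 4r = 94
72 + 2r = 94
r = (94 - 72)/2 = 11
c = 36 - 11 = 25

Chickens: 25, Rabbits: 11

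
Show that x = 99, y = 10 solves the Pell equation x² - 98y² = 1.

Compute x² = 99² = 9801
Compute 98y² = 98·10² = 98·100 = 9800
x² - 98y² = 9801 - 9800 = 1
Since this equals 1, (99, 10) is a solution.

Yes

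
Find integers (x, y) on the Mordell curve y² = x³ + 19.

Try small integer x values and check whether x³ + 19 is a perfect square.
x = 5: x³ + 19 = 5³ + 19 = 125 + 19 = 144
Is 144 a perfect square? 12² = 144 ✓
So (x, y) = (5, -12) is a solution.

x = 5, y = -12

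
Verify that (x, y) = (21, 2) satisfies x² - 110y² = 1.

Compute x² = 21² = 441
Compute 110y² = 110·2² = 110·4 = 440
x² - 110y² = 441 - 440 = 1
Since this equals 1, (21, 2) is a solution.

Yes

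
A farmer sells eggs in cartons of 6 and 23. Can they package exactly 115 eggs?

We need non-negative a, b with 6a + 23b = 115.
gcd(6, 23) = 1 divides 115.
Try a = 0: 23b = 115 - 0 = 115, so b = 5.
One way: 0 cartons of 6 and 5 cartons of 23.

Yes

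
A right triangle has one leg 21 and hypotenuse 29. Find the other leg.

b² = c² - a² = 841 - 441 = 400
b = 20

20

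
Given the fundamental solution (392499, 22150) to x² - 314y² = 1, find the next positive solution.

Solutions to x² - Dy² = 1 are generated by powers of (x₀ + y₀√D).
The next solution satisfies x₁ + y₁√314 = (x₀ + y₀√314)², giving:
x₁ = x₀² + 314y₀² = 392499² + 314·22150² = 154055465001 + 154055465000 = 308110930001
y₁ = 2x₀y₀ = 2·392499·22150 = 17387705700

Verify: 308110930001² - 314·17387705700² = 94932345186081121860001 - 94932345186081121860000 = 1 ✓

x = 308110930001, y = 17387705700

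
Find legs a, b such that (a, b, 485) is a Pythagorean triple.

We need a² + b² = 485² = 235225.
Trying: 483² + 44² = 233289 + 1936 = 235225 ✓

(483, 44, 485)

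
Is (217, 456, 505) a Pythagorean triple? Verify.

Compute a² + b² = 217² + 456² = 47089 + 207936 = 255025
Compute c² = 505² = 255025
Since 255025 = 255025, confirmed.

Yes, it is a Pythagorean triple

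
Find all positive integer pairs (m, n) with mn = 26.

The positive divisors of 26 are: 1, 2, 13, 26.
Each divisor d gives the pair (d, 26/d):
(1, 26), (2, 13), (13, 2), (26, 1)

(1, 26), (2, 13), (13, 2), (26, 1)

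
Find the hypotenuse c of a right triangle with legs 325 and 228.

c² = a² + b² = 325² + 228² = 105625 + 51984 = 157609
c = 397

397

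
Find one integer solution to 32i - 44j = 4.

Step 1: Check solvability.
gcd(32, 44) = 4
Since 4 divides 4, solutions exist.

Step 2: Apply extended Euclidean algorithm to find gcd.
We find integers such that 32*x0 + 44*y0 = 4

Step 3: Scale the particular solution.
Multiply by 4/4 = 1:
i = -4, j = -3

Step 4: Verify.
32*(-4) - 44*(-3) = 4 = 4 ✓

i = -4, j = -3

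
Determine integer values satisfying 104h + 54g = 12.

Step 1: Check solvability.
gcd(104, 54) = 2
Since 2 divides 12, solutions exist.

Step 2: Apply extended Euclidean algorithm to find gcd.
We find integers such that 104*x0 + 54*y0 = 2

Step 3: Scale the particular solution.
Multiply by 12/2 = 6:
h = 78, g = -150

Step 4: Verify.
104*(78) + 54*(-150) = 12 = 12 ✓

h = 78, g = -150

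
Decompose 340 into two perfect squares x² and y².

We need to find integers x, y > 0 such that x² + y² = 340.
Trying x = 4: y² = 340 - 4² = 340 - 16 = 324
y = 18
Check: 4² + 18² = 16 + 324 = 340 ✓

340 = 4² + 18²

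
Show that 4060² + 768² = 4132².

Compute a² + b² = 4060² + 768² = 16483600 + 589824 = 17073424
Compute c² = 4132² = 17073424
Since 17073424 = 17073424, confirmed.

Yes, it is a Pythagorean triple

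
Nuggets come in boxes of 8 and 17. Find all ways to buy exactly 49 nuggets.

We need non-negative integers (x, y) with 8x + 17y = 49.
For each x in 0..6, check if 49 - 8x is a non-negative multiple of 17.
x = 4: 17y = 17, y = 1 ✓

(4 boxes of 8, 1 boxes of 17)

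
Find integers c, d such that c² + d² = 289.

We need to find integers c, d > 0 such that c² + d² = 289.
Trying c = 8: d² = 289 - 8² = 289 - 64 = 225
d = 15
Check: 8² + 15² = 64 + 225 = 289 ✓

289 = 8² + 15²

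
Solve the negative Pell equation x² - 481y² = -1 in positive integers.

We need x² = 481y² - 1. Try successive y:
y = 1: x² = 481·1² - 1 = 480, not a perfect square
y = 2: x² = 481·2² - 1 = 1923, not a perfect square
y = 3: x² = 481·3² - 1 = 4328, not a perfect square
...
y = 43961: x² = 481·43961² - 1 = 929565939600 = 964140² ✓
Check: 964140² - 481·43961² = 929565939600 - 929565939601 = -1 ✓

x = 964140, y = 43961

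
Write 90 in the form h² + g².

We need to find integers h, g > 0 such that h² + g² = 90.
Trying h = 3: g² = 90 - 3² = 90 - 9 = 81
g = 9
Check: 3² + 9² = 9 + 81 = 90 ✓

90 = 3² + 9²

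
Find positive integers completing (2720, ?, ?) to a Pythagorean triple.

We need the other leg and hypotenuse such that 2720² + x² = c².
Take x = 165, c = 2725: 2720² + 165² = 7398400 + 27225 = 7425625 = 2725² ✓
Triple: (165, 2720, 2725)

(165, 2720, 2725)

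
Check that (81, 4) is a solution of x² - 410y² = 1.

Compute x² = 81² = 6561
Compute 410y² = 410·4² = 410·16 = 6560
x² - 410y² = 6561 - 6560 = 1
Since this equals 1, (81, 4) is a solution.

Yes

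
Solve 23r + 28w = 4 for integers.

Step 1: Check solvability.
gcd(23, 28) = 1
Since 1 divides 4, solutions exist.

Step 2: Apply extended Euclidean algorithm to find gcd.
We find integers such that 23*x0 + 28*y0 = 1

Step 3: Scale the particular solution.
Multiply by 4/1 = 4:
r = 44, w = -36

Step 4: Verify.
23*(44) + 28*(-36) = 4 = 4 ✓

r = 44, w = -36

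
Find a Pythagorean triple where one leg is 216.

We need the other leg and hypotenuse such that 216² + x² = c².
Take x = 195, c = 291: 216² + 195² = 46656 + 38025 = 84681 = 291² ✓
Triple: (195, 216, 291)

(195, 216, 291)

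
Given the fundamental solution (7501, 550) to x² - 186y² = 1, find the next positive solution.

Solutions to x² - Dy² = 1 are generated by powers of (x₀ + y₀√D).
The next solution satisfies x₁ + y₁√186 = (x₀ + y₀√186)², giving:
x₁ = x₀² + 186y₀² = 7501² + 186·550² = 56265001 + 56265000 = 112530001
y₁ = 2x₀y₀ = 2·7501·550 = 8251100

Verify: 112530001² - 186·8251100² = 12663001125060001 - 12663001125060000 = 1 ✓

x = 112530001, y = 8251100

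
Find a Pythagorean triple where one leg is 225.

We need the other leg and hypotenuse such that 225² + x² = c².
Take x = 272, c = 353: 225² + 272² = 50625 + 73984 = 124609 = 353² ✓
Triple: (225, 272, 353)

(225, 272, 353)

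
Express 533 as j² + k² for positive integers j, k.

We need to find integers j, k > 0 such that j² + k² = 533.
Trying j = 2: k² = 533 - 2² = 533 - 4 = 529
k = 23
Check: 2² + 23² = 4 + 529 = 533 ✓

533 = 2² + 23²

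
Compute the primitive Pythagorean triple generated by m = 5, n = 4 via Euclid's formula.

a = m² - n² = 5² - 4² = 25 - 16 = 9
b = 2mn = 2·5·4 = 40
c = m² + n² = 25 + 16 = 41
Verify: 9² + 40² = 81 + 1600 = 1681 = 41² ✓

(9, 40, 41)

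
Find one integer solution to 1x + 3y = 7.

Step 1: Check solvability.
gcd(1, 3) = 1
Since 1 divides 7, solutions exist.

Step 2: Apply extended Euclidean algorithm to find gcd.
We find integers such that 1*x0 + 3*y0 = 1

Step 3: Scale the particular solution.
Multiply by 7/1 = 7:
x = 7, y = 0

Step 4: Verify.
1*(7) + 3*(0) = 7 = 7 ✓

x = 7, y = 0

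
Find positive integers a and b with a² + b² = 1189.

We need to find integers a, b > 0 such that a² + b² = 1189.
Trying a = 10: b² = 1189 - 10² = 1189 - 100 = 1089
b = 33
Check: 10² + 33² = 100 + 1089 = 1189 ✓

1189 = 10² + 33²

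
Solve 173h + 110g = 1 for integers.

Step 1: Check solvability.
gcd(173, 110) = 1
Since 1 divides 1, solutions exist.

Step 2: Apply extended Euclidean algorithm to find gcd.
We find integers such that 173*x0 + 110*y0 = 1

Step 3: Scale the particular solution.
Multiply by 1/1 = 1:
h = 7, g = -11

Step 4: Verify.
173*(7) + 110*(-11) = 1 = 1 ✓

h = 7, g = -11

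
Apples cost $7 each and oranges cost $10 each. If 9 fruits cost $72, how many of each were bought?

Let a = apples, o = oranges.
a + o = 9
7a + 10o = 72
Substitute o = 9 - a:
7a + 10(9 - a) = 72
(7 - 10)a = 72 - 90
-3a = -18
a = 6, o = 9 - 6 = 3

Apples: 6, Oranges: 3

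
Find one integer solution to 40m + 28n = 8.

Step 1: Check solvability.
gcd(40, 28) = 4
Since 4 divides 8, solutions exist.

Step 2: Apply extended Euclidean algorithm to find gcd.
We find integers such that 40*x0 + 28*y0 = 4

Step 3: Scale the particular solution.
Multiply by 8/4 = 2:
m = -4, n = 6

Step 4: Verify.
40*(-4) + 28*(6) = 8 = 8 ✓

m = -4, n = 6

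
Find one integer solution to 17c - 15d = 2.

Step 1: Check solvability.
gcd(17, 15) = 1
Since 1 divides 2, solutions exist.

Step 2: Apply extended Euclidean algorithm to find gcd.
We find integers such that 17*x0 + 15*y0 = 1

Step 3: Scale the particular solution.
Multiply by 2/1 = 2:
c = -14, d = -16

Step 4: Verify.
17*(-14) - 15*(-16) = 2 = 2 ✓

c = -14, d = -16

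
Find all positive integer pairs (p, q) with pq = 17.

The positive divisors of 17 are: 1, 17.
Each divisor d gives the pair (d, 17/d):
(1, 17), (17, 1)

(1, 17), (17, 1)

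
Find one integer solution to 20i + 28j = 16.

Step 1: Check solvability.
gcd(20, 28) = 4
Since 4 divides 16, solutions exist.

Step 2: Apply extended Euclidean algorithm to find gcd.
We find integers such that 20*x0 + 28*y0 = 4

Step 3: Scale the particular solution.
Multiply by 16/4 = 4:
i = 12, j = -8

Step 4: Verify.
20*(12) + 28*(-8) = 16 = 16 ✓

i = 12, j = -8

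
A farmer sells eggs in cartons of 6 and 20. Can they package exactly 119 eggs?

We need non-negative a, b with 6a + 20b = 119.
gcd(6, 20) = 2, and 2 does not divide 119.
No integer solutions exist.

No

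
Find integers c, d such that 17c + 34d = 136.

Step 1: Check solvability.
gcd(17, 34) = 17
Since 17 divides 136, solutions exist.

Step 2: Apply extended Euclidean algorithm to find gcd.
We find integers such that 17*x0 + 34*y0 = 17

Step 3: Scale the particular solution.
Multiply by 136/17 = 8:
c = 8, d = 0

Step 4: Verify.
17*(8) + 34*(0) = 136 = 136 ✓

c = 8, d = 0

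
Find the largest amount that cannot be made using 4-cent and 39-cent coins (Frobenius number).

For two coprime denominations a and b, the Frobenius number (largest value not representable as a non-negative combination) is ab - a - b.
Here gcd(4, 39) = 1, so they are coprime.
F(4, 39) = 4·39 - 4 - 39 = 156 - 43 = 113

113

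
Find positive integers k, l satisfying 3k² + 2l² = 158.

Try small values of k and check whether (158 - 3k²)/2 is a perfect square.
k = 6: 3·6² = 108, so 2l² = 158 - 108 = 50, giving l² = 25, l = 5.
Check: 3·6² + 2·5² = 108 + 50 = 158 ✓

k = 6, l = 5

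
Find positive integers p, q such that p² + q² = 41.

Search for p with 41 - p² a perfect square.
p = 4: 41 - 4² = 41 - 16 = 25 = 5² ✓
So p = 4, q = 5.

p = 4, q = 5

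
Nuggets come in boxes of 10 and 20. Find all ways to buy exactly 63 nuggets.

We need non-negative integers (x, y) with 10x + 20y = 63.
For each x in 0..6, check if 63 - 10x is a non-negative multiple of 20.
No x yields an integer y ≥ 0.

No solution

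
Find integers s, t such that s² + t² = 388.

We need to find integers s, t > 0 such that s² + t² = 388.
Trying s = 8: t² = 388 - 8² = 388 - 64 = 324
t = 18
Check: 8² + 18² = 64 + 324 = 388 ✓

388 = 8² + 18²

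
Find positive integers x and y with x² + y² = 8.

We need to find integers x, y > 0 such that x² + y² = 8.
Trying x = 2: y² = 8 - 2² = 8 - 4 = 4
y = 2
Check: 2² + 2² = 4 + 4 = 8 ✓

8 = 2² + 2²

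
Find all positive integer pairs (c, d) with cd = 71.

The positive divisors of 71 are: 1, 71.
Each divisor d gives the pair (d, 71/d):
(1, 71), (71, 1)

(1, 71), (71, 1)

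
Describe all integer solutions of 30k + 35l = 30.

Step 1: Compute gcd(30, 35) = 5.
Since 5 divides 30, solutions exist.

Step 2: Find a particular solution using extended Euclidean algorithm.
We get k₀ = -6, l₀ = 6.
Check: 30*-6 + 35*6 = 30 = 30 ✓

Step 3: Write the general solution.
k = -6 + (35/5)t = -6 + 7t
l = 6 - (30/5)t = 6 - 6t
for any integer t.

k = -6 + 7t, l = 6 - 6t for integer t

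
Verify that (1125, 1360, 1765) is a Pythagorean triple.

Compute a² + b² = 1125² + 1360² = 1265625 + 1849600 = 3115225
Compute c² = 1765² = 3115225
Since 3115225 = 3115225, confirmed.

Yes, it is a Pythagorean triple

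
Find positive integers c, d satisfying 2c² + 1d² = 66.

Try small values of c and check whether (66 - 2c²)/1 is a perfect square.
c = 1: 2·1² = 2, so 1d² = 66 - 2 = 64, giving d² = 64, d = 8.
Check: 2·1² + 1·8² = 2 + 64 = 66 ✓

c = 1, d = 8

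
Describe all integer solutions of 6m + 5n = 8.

Step 1: Compute gcd(6, 5) = 1.
Since 1 divides 8, solutions exist.

Step 2: Find a particular solution using extended Euclidean algorithm.
We get m₀ = 8, n₀ = -8.
Check: 6*8 + 5*-8 = 8 = 8 ✓

Step 3: Write the general solution.
m = 8 + (5/1)t = 8 + 5t
n = -8 - (6/1)t = -8 - 6t
for any integer t.

m = 8 + 5t, n = -8 - 6t for integer t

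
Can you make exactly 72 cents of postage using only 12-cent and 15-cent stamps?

We need non-negative x, y with 12x + 15y = 72.
gcd(12, 15) = 3 divides 72, so integer solutions exist.
Search for a non-negative one: x = 1 gives 15y = 72 - 12 = 60, so y = 4.
Check: 12·1 + 15·4 = 72 ✓

Yes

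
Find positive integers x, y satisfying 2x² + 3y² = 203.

Try small values of x and check whether (203 - 2x²)/3 is a perfect square.
x = 8: 2·8² = 128, so 3y² = 203 - 128 = 75, giving y² = 25, y = 5.
Check: 2·8² + 3·5² = 128 + 75 = 203 ✓

x = 8, y = 5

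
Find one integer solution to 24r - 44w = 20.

Step 1: Check solvability.
gcd(24, 44) = 4
Since 4 divides 20, solutions exist.

Step 2: Apply extended Euclidean algorithm to find gcd.
We find integers such that 24*x0 + 44*y0 = 4

Step 3: Scale the particular solution.
Multiply by 20/4 = 5:
r = 10, w = 5

Step 4: Verify.
24*(10) - 44*(5) = 20 = 20 ✓

r = 10, w = 5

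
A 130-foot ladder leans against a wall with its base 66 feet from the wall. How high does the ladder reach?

The ladder, wall, and ground form a right triangle with hypotenuse 130 and one leg 66.
By the Pythagorean theorem: h² = 130² - 66² = 16900 - 4356 = 12544
h = √12544 = 112 feet

112 feet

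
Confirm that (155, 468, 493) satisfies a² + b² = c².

Compute a² + b² = 155² + 468² = 24025 + 219024 = 243049
Compute c² = 493² = 243049
Since 243049 = 243049, confirmed.

Yes, it is a Pythagorean triple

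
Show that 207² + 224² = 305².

Compute a² + b²:
207² + 224² = 42849 + 50176 = 93025
Compute c²:
305² = 93025
Since 93025 = 93025, it is a Pythagorean triple.

Yes, it is a Pythagorean triple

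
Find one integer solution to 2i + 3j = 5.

Step 1: Check solvability.
gcd(2, 3) = 1
Since 1 divides 5, solutions exist.

Step 2: Apply extended Euclidean algorithm to find gcd.
We find integers such that 2*x0 + 3*y0 = 1

Step 3: Scale the particular solution.
Multiply by 5/1 = 5:
i = -5, j = 5

Step 4: Verify.
2*(-5) + 3*(5) = 5 = 5 ✓

i = -5, j = 5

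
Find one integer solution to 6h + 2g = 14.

Step 1: Check solvability.
gcd(6, 2) = 2
Since 2 divides 14, solutions exist.

Step 2: Apply extended Euclidean algorithm to find gcd.
We find integers such that 6*x0 + 2*y0 = 2

Step 3: Scale the particular solution.
Multiply by 14/2 = 7:
h = 0, g = 7

Step 4: Verify.
6*(0) + 2*(7) = 14 = 14 ✓

h = 0, g = 7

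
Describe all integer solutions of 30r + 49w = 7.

Step 1: Compute gcd(30, 49) = 1.
Since 1 divides 7, solutions exist.

Step 2: Find a particular solution using extended Euclidean algorithm.
We get r₀ = 126, w₀ = -77.
Check: 30*126 + 49*-77 = 7 = 7 ✓

Step 3: Write the general solution.
r = 126 + (49/1)t = 126 + 49t
w = -77 - (30/1)t = -77 - 30t
for any integer t.

r = 126 + 49t, w = -77 - 30t for integer t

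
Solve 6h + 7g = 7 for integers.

Step 1: Check solvability.
gcd(6, 7) = 1
Since 1 divides 7, solutions exist.

Step 2: Apply extended Euclidean algorithm to find gcd.
We find integers such that 6*x0 + 7*y0 = 1

Step 3: Scale the particular solution.
Multiply by 7/1 = 7:
h = -7, g = 7

Step 4: Verify.
6*(-7) + 7*(7) = 7 = 7 ✓

h = -7, g = 7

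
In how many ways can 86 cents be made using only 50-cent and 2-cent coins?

We need non-negative integers (x, y) with 50x + 2y = 86.
For each x from 0 to 1, check if (86 - 50x) is a non-negative multiple of 2.
Solutions (x, y): (0,43), (1,18)
Count: 2

2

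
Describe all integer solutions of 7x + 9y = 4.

Step 1: Compute gcd(7, 9) = 1.
Since 1 divides 4, solutions exist.

Step 2: Find a particular solution using extended Euclidean algorithm.
We get x₀ = 16, y₀ = -12.
Check: 7*16 + 9*-12 = 4 = 4 ✓

Step 3: Write the general solution.
x = 16 + (9/1)t = 16 + 9t
y = -12 - (7/1)t = -12 - 7t
for any integer t.

x = 16 + 9t, y = -12 - 7t for integer t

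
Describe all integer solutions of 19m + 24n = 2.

Step 1: Compute gcd(19, 24) = 1.
Since 1 divides 2, solutions exist.

Step 2: Find a particular solution using extended Euclidean algorithm.
We get m₀ = -10, n₀ = 8.
Check: 19*-10 + 24*8 = 2 = 2 ✓

Step 3: Write the general solution.
m = -10 + (24/1)t = -10 + 24t
n = 8 - (19/1)t = 8 - 19t
for any integer t.

m = -10 + 24t, n = 8 - 19t for integer t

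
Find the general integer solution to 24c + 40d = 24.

Step 1: Compute gcd(24, 40) = 8.
Since 8 divides 24, solutions exist.

Step 2: Find a particular solution using extended Euclidean algorithm.
We get c₀ = 6, d₀ = -3.
Check: 24*6 + 40*-3 = 24 = 24 ✓

Step 3: Write the general solution.
c = 6 + (40/8)t = 6 + 5t
d = -3 - (24/8)t = -3 - 3t
for any integer t.

c = 6 + 5t, d = -3 - 3t for integer t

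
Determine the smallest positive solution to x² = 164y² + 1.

We seek the smallest positive integers (x, y) with x² - 164y² = 1, i.e., x² = 164y² + 1.
Try successive y values:
y = 1: x² = 164·1² + 1 = 165, not a perfect square
y = 2: x² = 164·2² + 1 = 657, not a perfect square
y = 3: x² = 164·3² + 1 = 1477, not a perfect square
... continuing the search (or via continued fractions) ...
y = 160: x² = 164·160² + 1 = 4198401, x = 2049 ✓

Verify: 2049² - 164·160² = 4198401 - 4198400 = 1 ✓

x = 2049, y = 160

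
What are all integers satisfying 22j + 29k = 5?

Step 1: Compute gcd(22, 29) = 1.
Since 1 divides 5, solutions exist.

Step 2: Find a particular solution using extended Euclidean algorithm.
We get j₀ = 20, k₀ = -15.
Check: 22*20 + 29*-15 = 5 = 5 ✓

Step 3: Write the general solution.
j = 20 + (29/1)t = 20 + 29t
k = -15 - (22/1)t = -15 - 22t
for any integer t.

j = 20 + 29t, k = -15 - 22t for integer t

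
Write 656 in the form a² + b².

We need to find integers a, b > 0 such that a² + b² = 656.
Trying a = 16: b² = 656 - 16² = 656 - 256 = 400
b = 20
Check: 16² + 20² = 256 + 400 = 656 ✓

656 = 16² + 20²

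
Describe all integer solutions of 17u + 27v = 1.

Step 1: Compute gcd(17, 27) = 1.
Since 1 divides 1, solutions exist.

Step 2: Find a particular solution using extended Euclidean algorithm.
We get u₀ = 8, v₀ = -5.
Check: 17*8 + 27*-5 = 1 = 1 ✓

Step 3: Write the general solution.
u = 8 + (27/1)t = 8 + 27t
v = -5 - (17/1)t = -5 - 17t
for any integer t.

u = 8 + 27t, v = -5 - 17t for integer t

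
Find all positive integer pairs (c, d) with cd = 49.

The positive divisors of 49 are: 1, 7, 49.
Each divisor d gives the pair (d, 49/d):
(1, 49), (7, 7), (49, 1)

(1, 49), (7, 7), (49, 1)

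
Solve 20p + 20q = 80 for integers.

Step 1: Check solvability.
gcd(20, 20) = 20
Since 20 divides 80, solutions exist.

Step 2: Apply extended Euclidean algorithm to find gcd.
We find integers such that 20*x0 + 20*y0 = 20

Step 3: Scale the particular solution.
Multiply by 80/20 = 4:
p = 0, q = 4

Step 4: Verify.
20*(0) + 20*(4) = 80 = 80 ✓

p = 0, q = 4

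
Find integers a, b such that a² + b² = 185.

We need to find integers a, b > 0 such that a² + b² = 185.
Trying a = 4: b² = 185 - 4² = 185 - 16 = 169
b = 13
Check: 4² + 13² = 16 + 169 = 185 ✓

185 = 4² + 13²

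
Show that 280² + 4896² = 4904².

Compute a² + b² = 280² + 4896² = 78400 + 23970816 = 24049216
Compute c² = 4904² = 24049216
Since 24049216 = 24049216, confirmed.

Yes, it is a Pythagorean triple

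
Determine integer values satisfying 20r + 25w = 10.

Step 1: Check solvability.
gcd(20, 25) = 5
Since 5 divides 10, solutions exist.

Step 2: Apply extended Euclidean algorithm to find gcd.
We find integers such that 20*x0 + 25*y0 = 5

Step 3: Scale the particular solution.
Multiply by 10/5 = 2:
r = -2, w = 2

Step 4: Verify.
20*(-2) + 25*(2) = 10 = 10 ✓

r = -2, w = 2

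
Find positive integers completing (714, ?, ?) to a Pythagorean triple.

We need the other leg and hypotenuse such that 714² + x² = c².
Take x = 720, c = 1014: 714² + 720² = 509796 + 518400 = 1028196 = 1014² ✓
Triple: (714, 720, 1014)

(714, 720, 1014)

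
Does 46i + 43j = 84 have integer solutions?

Step 1: Compute gcd(46, 43).
gcd(46, 43) = 1

Step 2: Check divisibility.
Does 1 divide 84? 84 = 1 x 84, so yes.

By the theorem on linear Diophantine equations, 46i + 43j = 84 has integer solutions if and only if gcd(46, 43) divides 84. Since 1 | 84, solutions exist.

Yes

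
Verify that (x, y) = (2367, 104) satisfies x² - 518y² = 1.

Compute x² = 2367² = 5602689
Compute 518y² = 518·104² = 518·10816 = 5602688
x² - 518y² = 5602689 - 5602688 = 1
Since this equals 1, (2367, 104) is a solution.

Yes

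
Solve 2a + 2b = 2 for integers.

Step 1: Check solvability.
gcd(2, 2) = 2
Since 2 divides 2, solutions exist.

Step 2: Apply extended Euclidean algorithm to find gcd.
We find integers such that 2*x0 + 2*y0 = 2

Step 3: Scale the particular solution.
Multiply by 2/2 = 1:
a = 0, b = 1

Step 4: Verify.
2*(0) + 2*(1) = 2 = 2 ✓

a = 0, b = 1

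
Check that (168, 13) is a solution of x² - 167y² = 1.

Compute x² = 168² = 28224
Compute 167y² = 167·13² = 167·169 = 28223
x² - 167y² = 28224 - 28223 = 1
Since this equals 1, (168, 13) is a solution.

Yes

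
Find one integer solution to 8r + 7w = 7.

Step 1: Check solvability.
gcd(8, 7) = 1
Since 1 divides 7, solutions exist.

Step 2: Apply extended Euclidean algorithm to find gcd.
We find integers such that 8*x0 + 7*y0 = 1

Step 3: Scale the particular solution.
Multiply by 7/1 = 7:
r = 7, w = -7

Step 4: Verify.
8*(7) + 7*(-7) = 7 = 7 ✓

r = 7, w = -7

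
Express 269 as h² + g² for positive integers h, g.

We need to find integers h, g > 0 such that h² + g² = 269.
Trying h = 10: g² = 269 - 10² = 269 - 100 = 169
g = 13
Check: 10² + 13² = 100 + 169 = 269 ✓

269 = 10² + 13²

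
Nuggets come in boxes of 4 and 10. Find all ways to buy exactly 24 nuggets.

We need non-negative integers (x, y) with 4x + 10y = 24.
For each x in 0..6, check if 24 - 4x is a non-negative multiple of 10.
x = 1: 10y = 20, y = 2 ✓
x = 6: 10y = 0, y = 0 ✓

(1 boxes of 4, 2 boxes of 10), (6 boxes of 4, 0 boxes of 10)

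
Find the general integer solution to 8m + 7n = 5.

Step 1: Compute gcd(8, 7) = 1.
Since 1 divides 5, solutions exist.

Step 2: Find a particular solution using extended Euclidean algorithm.
We get m₀ = 5, n₀ = -5.
Check: 8*5 + 7*-5 = 5 = 5 ✓

Step 3: Write the general solution.
m = 5 + (7/1)t = 5 + 7t
n = -5 - (8/1)t = -5 - 8t
for any integer t.

m = 5 + 7t, n = -5 - 8t for integer t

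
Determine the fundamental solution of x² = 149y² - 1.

We need x² = 149y² - 1. Try successive y:
y = 1: x² = 149·1² - 1 = 148, not a perfect square
y = 2: x² = 149·2² - 1 = 595, not a perfect square
y = 3: x² = 149·3² - 1 = 1340, not a perfect square
...
y = 9305: x² = 149·9305² - 1 = 12900870724 = 113582² ✓
Check: 113582² - 149·9305² = 12900870724 - 12900870725 = -1 ✓

x = 113582, y = 9305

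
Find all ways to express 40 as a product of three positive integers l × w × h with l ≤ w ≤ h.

Iterate l from 1 to ⌊40^(1/3)⌋. For each l dividing 40, iterate w ≥ l with w dividing 40/l, and set h = 40/(l·w).
Triples found (6): (1×1×40), (1×2×20), (1×4×10), (1×5×8), (2×2×10), (2×4×5)

(1×1×40), (1×2×20), (1×4×10), (1×5×8), (2×2×10), (2×4×5)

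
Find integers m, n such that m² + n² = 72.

We need to find integers m, n > 0 such that m² + n² = 72.
Trying m = 6: n² = 72 - 6² = 72 - 36 = 36
n = 6
Check: 6² + 6² = 36 + 36 = 72 ✓

72 = 6² + 6²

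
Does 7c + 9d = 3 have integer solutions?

Step 1: Compute gcd(7, 9).
gcd(7, 9) = 1

Step 2: Check divisibility.
Does 1 divide 3? 3 = 1 x 3, so yes.

By the theorem on linear Diophantine equations, 7c + 9d = 3 has integer solutions if and only if gcd(7, 9) divides 3. Since 1 | 3, solutions exist.

Yes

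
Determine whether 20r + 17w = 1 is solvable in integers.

Step 1: Compute gcd(20, 17).
gcd(20, 17) = 1

Step 2: Check divisibility.
Does 1 divide 1? 1 = 1 x 1, so yes.

By the theorem on linear Diophantine equations, 20r + 17w = 1 has integer solutions if and only if gcd(20, 17) divides 1. Since 1 | 1, solutions exist.

Yes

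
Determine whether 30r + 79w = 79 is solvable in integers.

Step 1: Compute gcd(30, 79).
gcd(30, 79) = 1

Step 2: Check divisibility.
Does 1 divide 79? 79 = 1 x 79, so yes.

By the theorem on linear Diophantine equations, 30r + 79w = 79 has integer solutions if and only if gcd(30, 79) divides 79. Since 1 | 79, solutions exist.

Yes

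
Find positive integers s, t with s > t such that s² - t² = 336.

Factor: s² - t² = (s+t)(s-t) = 336.
We need two factors of 336 with the same parity.
Use s+t = 168 and s-t = 2 (product 168·2 = 336).
Adding: 2s = 170, so s = 85.
Subtracting: 2t = 166, so t = 83.
Check: 85² - 83² = 7225 - 6889 = 336 ✓

s = 85, t = 83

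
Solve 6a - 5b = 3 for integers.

Step 1: Check solvability.
gcd(6, 5) = 1
Since 1 divides 3, solutions exist.

Step 2: Apply extended Euclidean algorithm to find gcd.
We find integers such that 6*x0 + 5*y0 = 1

Step 3: Scale the particular solution.
Multiply by 3/1 = 3:
a = 3, b = 3

Step 4: Verify.
6*(3) - 5*(3) = 3 = 3 ✓

a = 3, b = 3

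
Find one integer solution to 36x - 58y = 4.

Step 1: Check solvability.
gcd(36, 58) = 2
Since 2 divides 4, solutions exist.

Step 2: Apply extended Euclidean algorithm to find gcd.
We find integers such that 36*x0 + 58*y0 = 2

Step 3: Scale the particular solution.
Multiply by 4/2 = 2:
x = -16, y = -10

Step 4: Verify.
36*(-16) - 58*(-10) = 4 = 4 ✓

x = -16, y = -10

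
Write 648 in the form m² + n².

We need to find integers m, n > 0 such that m² + n² = 648.
Trying m = 18: n² = 648 - 18² = 648 - 324 = 324
n = 18
Check: 18² + 18² = 324 + 324 = 648 ✓

648 = 18² + 18²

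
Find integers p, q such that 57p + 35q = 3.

Step 1: Check solvability.
gcd(57, 35) = 1
Since 1 divides 3, solutions exist.

Step 2: Apply extended Euclidean algorithm to find gcd.
We find integers such that 57*x0 + 35*y0 = 1

Step 3: Scale the particular solution.
Multiply by 3/1 = 3:
p = 24, q = -39

Step 4: Verify.
57*(24) + 35*(-39) = 3 = 3 ✓

p = 24, q = -39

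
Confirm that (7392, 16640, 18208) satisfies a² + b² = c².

Compute a² + b² = 7392² + 16640² = 54641664 + 276889600 = 331531264
Compute c² = 18208² = 331531264
Since 331531264 = 331531264, confirmed.

Yes, it is a Pythagorean triple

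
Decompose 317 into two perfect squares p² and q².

We need to find integers p, q > 0 such that p² + q² = 317.
Trying p = 11: q² = 317 - 11² = 317 - 121 = 196
q = 14
Check: 11² + 14² = 121 + 196 = 317 ✓

317 = 11² + 14²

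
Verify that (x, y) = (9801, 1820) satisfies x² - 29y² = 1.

Compute x² = 9801² = 96059601
Compute 29y² = 29·1820² = 29·3312400 = 96059600
x² - 29y² = 96059601 - 96059600 = 1
Since this equals 1, (9801, 1820) is a solution.

Yes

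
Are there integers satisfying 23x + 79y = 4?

Step 1: Compute gcd(23, 79).
gcd(23, 79) = 1

Step 2: Check divisibility.
Does 1 divide 4? 4 = 1 x 4, so yes.

By the theorem on linear Diophantine equations, 23x + 79y = 4 has integer solutions if and only if gcd(23, 79) divides 4. Since 1 | 4, solutions exist.

Yes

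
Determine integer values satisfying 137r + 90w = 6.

Step 1: Check solvability.
gcd(137, 90) = 1
Since 1 divides 6, solutions exist.

Step 2: Apply extended Euclidean algorithm to find gcd.
We find integers such that 137*x0 + 90*y0 = 1

Step 3: Scale the particular solution.
Multiply by 6/1 = 6:
r = 138, w = -210

Step 4: Verify.
137*(138) + 90*(-210) = 6 = 6 ✓

r = 138, w = -210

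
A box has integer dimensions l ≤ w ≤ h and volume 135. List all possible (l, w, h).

Iterate l from 1 to ⌊135^(1/3)⌋. For each l dividing 135, iterate w ≥ l with w dividing 135/l, and set h = 135/(l·w).
Triples found (6): (1×1×135), (1×3×45), (1×5×27), (1×9×15), (3×3×15), (3×5×9)

(1×1×135), (1×3×45), (1×5×27), (1×9×15), (3×3×15), (3×5×9)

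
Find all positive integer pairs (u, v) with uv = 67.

The positive divisors of 67 are: 1, 67.
Each divisor d gives the pair (d, 67/d):
(1, 67), (67, 1)

(1, 67), (67, 1)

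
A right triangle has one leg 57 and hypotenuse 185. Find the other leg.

b² = c² - a² = 34225 - 3249 = 30976
b = 176

176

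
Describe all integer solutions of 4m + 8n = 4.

Step 1: Compute gcd(4, 8) = 4.
Since 4 divides 4, solutions exist.

Step 2: Find a particular solution using extended Euclidean algorithm.
We get m₀ = 1, n₀ = 0.
Check: 4*1 + 8*0 = 4 = 4 ✓

Step 3: Write the general solution.
m = 1 + (8/4)t = 1 + 2t
n = 0 - (4/4)t = 0 - 1t
for any integer t.

m = 1 + 2t, n = 0 - 1t for integer t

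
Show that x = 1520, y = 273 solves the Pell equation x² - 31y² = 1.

Compute x² = 1520² = 2310400
Compute 31y² = 31·273² = 31·74529 = 2310399
x² - 31y² = 2310400 - 2310399 = 1
Since this equals 1, (1520, 273) is a solution.

Yes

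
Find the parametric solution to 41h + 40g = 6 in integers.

Step 1: Compute gcd(41, 40) = 1.
Since 1 divides 6, solutions exist.

Step 2: Find a particular solution using extended Euclidean algorithm.
We get h₀ = 6, g₀ = -6.
Check: 41*6 + 40*-6 = 6 = 6 ✓

Step 3: Write the general solution.
h = 6 + (40/1)t = 6 + 40t
g = -6 - (41/1)t = -6 - 41t
for any integer t.

h = 6 + 40t, g = -6 - 41t for integer t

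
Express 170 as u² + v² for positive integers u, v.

We need to find integers u, v > 0 such that u² + v² = 170.
Trying u = 1: v² = 170 - 1² = 170 - 1 = 169
v = 13
Check: 1² + 13² = 1 + 169 = 170 ✓

170 = 1² + 13²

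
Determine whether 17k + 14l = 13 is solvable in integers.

Step 1: Compute gcd(17, 14).
gcd(17, 14) = 1

Step 2: Check divisibility.
Does 1 divide 13? 13 = 1 x 13, so yes.

By the theorem on linear Diophantine equations, 17k + 14l = 13 has integer solutions if and only if gcd(17, 14) divides 13. Since 1 | 13, solutions exist.

Yes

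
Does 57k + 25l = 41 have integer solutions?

Step 1: Compute gcd(57, 25).
gcd(57, 25) = 1

Step 2: Check divisibility.
Does 1 divide 41? 41 = 1 x 41, so yes.

By the theorem on linear Diophantine equations, 57k + 25l = 41 has integer solutions if and only if gcd(57, 25) divides 41. Since 1 | 41, solutions exist.

Yes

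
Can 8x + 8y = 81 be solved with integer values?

Step 1: Compute gcd(8, 8).
gcd(8, 8) = 8

Step 2: Check divisibility.
Does 8 divide 81? 81 = 8 x 10 + 1, so no.

By the theorem on linear Diophantine equations, 8x + 8y = 81 has integer solutions if and only if gcd(8, 8) divides 81. Since 8 does not divide 81, no solutions exist.

No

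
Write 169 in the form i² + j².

We need to find integers i, j > 0 such that i² + j² = 169.
Trying i = 5: j² = 169 - 5² = 169 - 25 = 144
j = 12
Check: 5² + 12² = 25 + 144 = 169 ✓

169 = 5² + 12²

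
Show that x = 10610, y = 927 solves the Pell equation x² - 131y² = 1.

Compute x² = 10610² = 112572100
Compute 131y² = 131·927² = 131·859329 = 112572099
x² - 131y² = 112572100 - 112572099 = 1
Since this equals 1, (10610, 927) is a solution.

Yes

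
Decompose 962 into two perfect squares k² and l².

We need to find integers k, l > 0 such that k² + l² = 962.
Trying k = 1: l² = 962 - 1² = 962 - 1 = 961
l = 31
Check: 1² + 31² = 1 + 961 = 962 ✓

962 = 1² + 31²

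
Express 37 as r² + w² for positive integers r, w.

We need to find integers r, w > 0 such that r² + w² = 37.
Trying r = 1: w² = 37 - 1² = 37 - 1 = 36
w = 6
Check: 1² + 6² = 1 + 36 = 37 ✓

37 = 1² + 6²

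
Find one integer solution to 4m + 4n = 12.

Step 1: Check solvability.
gcd(4, 4) = 4
Since 4 divides 12, solutions exist.

Step 2: Apply extended Euclidean algorithm to find gcd.
We find integers such that 4*x0 + 4*y0 = 4

Step 3: Scale the particular solution.
Multiply by 12/4 = 3:
m = 0, n = 3

Step 4: Verify.
4*(0) + 4*(3) = 12 = 12 ✓

m = 0, n = 3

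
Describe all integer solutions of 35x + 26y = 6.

Step 1: Compute gcd(35, 26) = 1.
Since 1 divides 6, solutions exist.

Step 2: Find a particular solution using extended Euclidean algorithm.
We get x₀ = 18, y₀ = -24.
Check: 35*18 + 26*-24 = 6 = 6 ✓

Step 3: Write the general solution.
x = 18 + (26/1)t = 18 + 26t
y = -24 - (35/1)t = -24 - 35t
for any integer t.

x = 18 + 26t, y = -24 - 35t for integer t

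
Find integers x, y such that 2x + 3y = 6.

Step 1: Check solvability.
gcd(2, 3) = 1
Since 1 divides 6, solutions exist.

Step 2: Apply extended Euclidean algorithm to find gcd.
We find integers such that 2*x0 + 3*y0 = 1

Step 3: Scale the particular solution.
Multiply by 6/1 = 6:
x = -6, y = 6

Step 4: Verify.
2*(-6) + 3*(6) = 6 = 6 ✓

x = -6, y = 6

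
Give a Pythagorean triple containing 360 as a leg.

We need the other leg and hypotenuse such that 360² + x² = c².
Take x = 319, c = 481: 360² + 319² = 129600 + 101761 = 231361 = 481² ✓
Triple: (319, 360, 481)

(319, 360, 481)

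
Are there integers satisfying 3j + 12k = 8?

Step 1: Compute gcd(3, 12).
gcd(3, 12) = 3

Step 2: Check divisibility.
Does 3 divide 8? 8 = 3 x 2 + 2, so no.

By the theorem on linear Diophantine equations, 3j + 12k = 8 has integer solutions if and only if gcd(3, 12) divides 8. Since 3 does not divide 8, no solutions exist.

No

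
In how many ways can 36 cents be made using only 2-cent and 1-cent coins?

We need non-negative integers (x, y) with 2x + 1y = 36.
For each x from 0 to 18, check if (36 - 2x) is a non-negative multiple of 1.
Solutions (x, y): (0,36), (1,34), (2,32), (3,30), ...
Count: 19

19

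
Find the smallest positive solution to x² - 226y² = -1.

We need x² = 226y² - 1. Try successive y:
y = 1: x² = 226·1² - 1 = 225 = 15² ✓
Check: 15² - 226·1² = 225 - 226 = -1 ✓

x = 15, y = 1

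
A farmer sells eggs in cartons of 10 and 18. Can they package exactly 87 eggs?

We need non-negative a, b with 10a + 18b = 87.
gcd(10, 18) = 2, and 2 does not divide 87.
No integer solutions exist.

No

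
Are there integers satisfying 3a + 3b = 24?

Step 1: Compute gcd(3, 3).
gcd(3, 3) = 3

Step 2: Check divisibility.
Does 3 divide 24? 24 = 3 x 8, so yes.

By the theorem on linear Diophantine equations, 3a + 3b = 24 has integer solutions if and only if gcd(3, 3) divides 24. Since 3 | 24, solutions exist.

Yes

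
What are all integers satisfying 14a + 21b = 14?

Step 1: Compute gcd(14, 21) = 7.
Since 7 divides 14, solutions exist.

Step 2: Find a particular solution using extended Euclidean algorithm.
We get a₀ = -2, b₀ = 2.
Check: 14*-2 + 21*2 = 14 = 14 ✓

Step 3: Write the general solution.
a = -2 + (21/7)t = -2 + 3t
b = 2 - (14/7)t = 2 - 2t
for any integer t.

a = -2 + 3t, b = 2 - 2t for integer t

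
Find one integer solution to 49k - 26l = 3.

Step 1: Check solvability.
gcd(49, 26) = 1
Since 1 divides 3, solutions exist.

Step 2: Apply extended Euclidean algorithm to find gcd.
We find integers such that 49*x0 + 26*y0 = 1

Step 3: Scale the particular solution.
Multiply by 3/1 = 3:
k = -27, l = -51

Step 4: Verify.
49*(-27) - 26*(-51) = 3 = 3 ✓

k = -27, l = -51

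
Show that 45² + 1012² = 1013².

Compute a² + b² = 45² + 1012² = 2025 + 1024144 = 1026169
Compute c² = 1013² = 1026169
Since 1026169 = 1026169, confirmed.

Yes, it is a Pythagorean triple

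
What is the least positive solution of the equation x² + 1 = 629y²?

We need x² = 629y² - 1. Try successive y:
y = 1: x² = 629·1² - 1 = 628, not a perfect square
y = 2: x² = 629·2² - 1 = 2515, not a perfect square
y = 3: x² = 629·3² - 1 = 5660, not a perfect square
...
y = 313: x² = 629·313² - 1 = 61622500 = 7850² ✓
Check: 7850² - 629·313² = 61622500 - 61622501 = -1 ✓

x = 7850, y = 313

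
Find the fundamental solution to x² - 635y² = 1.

We seek the smallest positive integers (x, y) with x² - 635y² = 1, i.e., x² = 635y² + 1.
Try successive y values:
y = 1: x² = 635·1² + 1 = 636, not a perfect square
y = 2: x² = 635·2² + 1 = 2541, not a perfect square
y = 3: x² = 635·3² + 1 = 5716, not a perfect square
... continuing the search (or via continued fractions) ...
y = 5: x² = 635·5² + 1 = 15876, x = 126 ✓

Verify: 126² - 635·5² = 15876 - 15875 = 1 ✓

x = 126, y = 5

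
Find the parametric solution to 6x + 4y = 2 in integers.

Step 1: Compute gcd(6, 4) = 2.
Since 2 divides 2, solutions exist.

Step 2: Find a particular solution using extended Euclidean algorithm.
We get x₀ = 1, y₀ = -1.
Check: 6*1 + 4*-1 = 2 = 2 ✓

Step 3: Write the general solution.
x = 1 + (4/2)t = 1 + 2t
y = -1 - (6/2)t = -1 - 3t
for any integer t.

x = 1 + 2t, y = -1 - 3t for integer t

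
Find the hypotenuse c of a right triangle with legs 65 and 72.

c² = a² + b² = 65² + 72² = 4225 + 5184 = 9409
c = 97

97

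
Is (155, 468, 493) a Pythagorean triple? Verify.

Compute a² + b² = 155² + 468² = 24025 + 219024 = 243049
Compute c² = 493² = 243049
Since 243049 = 243049, confirmed.

Yes, it is a Pythagorean triple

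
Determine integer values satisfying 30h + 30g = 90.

Step 1: Check solvability.
gcd(30, 30) = 30
Since 30 divides 90, solutions exist.

Step 2: Apply extended Euclidean algorithm to find gcd.
We find integers such that 30*x0 + 30*y0 = 30

Step 3: Scale the particular solution.
Multiply by 90/30 = 3:
h = 0, g = 3

Step 4: Verify.
30*(0) + 30*(3) = 90 = 90 ✓

h = 0, g = 3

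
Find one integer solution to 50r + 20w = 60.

Step 1: Check solvability.
gcd(50, 20) = 10
Since 10 divides 60, solutions exist.

Step 2: Apply extended Euclidean algorithm to find gcd.
We find integers such that 50*x0 + 20*y0 = 10

Step 3: Scale the particular solution.
Multiply by 60/10 = 6:
r = 6, w = -12

Step 4: Verify.
50*(6) + 20*(-12) = 60 = 60 ✓

r = 6, w = -12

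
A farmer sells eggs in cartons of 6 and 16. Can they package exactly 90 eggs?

We need non-negative a, b with 6a + 16b = 90.
gcd(6, 16) = 2 divides 90.
Try a = 7: 16b = 90 - 42 = 48, so b = 3.
One way: 7 cartons of 6 and 3 cartons of 16.

Yes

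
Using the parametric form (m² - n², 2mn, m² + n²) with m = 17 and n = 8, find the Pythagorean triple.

a = m² - n² = 289 - 64 = 225
b = 2mn = 2·17·8 = 272
c = m² + n² = 289 + 64 = 353
Verify: 225² + 272² = 50625 + 73984 = 124609 = 353² ✓

(225, 272, 353)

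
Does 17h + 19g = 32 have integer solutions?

Step 1: Compute gcd(17, 19).
gcd(17, 19) = 1

Step 2: Check divisibility.
Does 1 divide 32? 32 = 1 x 32, so yes.

By the theorem on linear Diophantine equations, 17h + 19g = 32 has integer solutions if and only if gcd(17, 19) divides 32. Since 1 | 32, solutions exist.

Yes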